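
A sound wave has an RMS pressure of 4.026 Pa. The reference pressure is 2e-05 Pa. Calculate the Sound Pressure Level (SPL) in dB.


Given values:
  p = 4.026 Pa
  p_ref = 2e-05 Pa
Formula: SPL = 20 * log10(p / p_ref)
Compute ratio: p / p_ref = 4.026 / 2e-05 = 201300
Compute log10: log10(201300) = 5.303844
Multiply: SPL = 20 * 5.303844 = 106.08

106.08 dB


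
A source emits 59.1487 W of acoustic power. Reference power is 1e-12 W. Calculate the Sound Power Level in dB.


Given values:
  W = 59.1487 W
  W_ref = 1e-12 W
Formula: SWL = 10 * log10(W / W_ref)
Compute ratio: W / W_ref = 59148700000000
Compute log10: log10(59148700000000) = 13.771945
Multiply: SWL = 10 * 13.771945 = 137.72

137.72 dB


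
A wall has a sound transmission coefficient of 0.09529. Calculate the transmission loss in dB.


Given values:
  tau = 0.09529
Formula: TL = 10 * log10(1 / tau)
Compute 1 / tau = 1 / 0.09529 = 10.4943
Compute log10(10.4943) = 1.020953
TL = 10 * 1.020953 = 10.21

10.21 dB


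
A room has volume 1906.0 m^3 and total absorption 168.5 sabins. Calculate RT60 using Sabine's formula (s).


Given values:
  V = 1906.0 m^3
  A = 168.5 sabins
Formula: RT60 = 0.161 * V / A
Numerator: 0.161 * 1906.0 = 306.866
RT60 = 306.866 / 168.5 = 1.821

1.821 s


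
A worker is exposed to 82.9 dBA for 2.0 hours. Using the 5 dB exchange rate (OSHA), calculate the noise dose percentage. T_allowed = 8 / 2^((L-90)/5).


Given values:
  L = 82.9 dBA, T = 2.0 hours
Formula: T_allowed = 8 / 2^((L - 90) / 5)
Compute exponent: (82.9 - 90) / 5 = -1.42
Compute 2^(-1.42) = 0.373712
T_allowed = 8 / 0.373712 = 21.406859 hours
Dose = (T / T_allowed) * 100
Dose = (2.0 / 21.406859) * 100 = 9.34

9.34 %


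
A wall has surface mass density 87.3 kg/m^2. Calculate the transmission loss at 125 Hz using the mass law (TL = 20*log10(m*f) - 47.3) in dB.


Given values:
  m = 87.3 kg/m^2, f = 125 Hz
Formula: TL = 20 * log10(m * f) - 47.3
Compute m * f = 87.3 * 125 = 10912.5
Compute log10(10912.5) = 4.037924
Compute 20 * 4.037924 = 80.7585
TL = 80.7585 - 47.3 = 33.46

33.46 dB


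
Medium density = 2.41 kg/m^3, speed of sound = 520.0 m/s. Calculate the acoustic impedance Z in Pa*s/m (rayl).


Given values:
  rho = 2.41 kg/m^3
  c = 520.0 m/s
Formula: Z = rho * c
Z = 2.41 * 520.0
Z = 1253.2

1253.2 rayl


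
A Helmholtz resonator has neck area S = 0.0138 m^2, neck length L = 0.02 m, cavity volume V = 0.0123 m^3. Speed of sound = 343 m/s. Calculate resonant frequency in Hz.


Given values:
  S = 0.0138 m^2, L = 0.02 m, V = 0.0123 m^3, c = 343 m/s
Formula: f = (c / (2*pi)) * sqrt(S / (V * L))
Compute V * L = 0.0123 * 0.02 = 0.000246
Compute S / (V * L) = 0.0138 / 0.000246 = 56.0976
Compute sqrt(56.0976) = 7.489833
Compute c / (2*pi) = 343 / 6.283185 = 54.590148
f = 54.590148 * 7.489833 = 408.87

408.87 Hz


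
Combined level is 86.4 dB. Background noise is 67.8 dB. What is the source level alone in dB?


Given values:
  L_total = 86.4 dB, L_bg = 67.8 dB
Formula: L_source = 10 * log10(10^(L_total/10) - 10^(L_bg/10))
Convert to linear:
  10^(86.4/10) = 436515832.2402
  10^(67.8/10) = 6025595.8607
Difference: 436515832.2402 - 6025595.8607 = 430490236.3795
L_source = 10 * log10(430490236.3795) = 86.34

86.34 dB


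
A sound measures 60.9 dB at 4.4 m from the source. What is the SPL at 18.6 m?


Given values:
  SPL1 = 60.9 dB, r1 = 4.4 m, r2 = 18.6 m
Formula: SPL2 = SPL1 - 20 * log10(r2 / r1)
Compute ratio: r2 / r1 = 18.6 / 4.4 = 4.2273
Compute log10: log10(4.2273) = 0.626063
Compute drop: 20 * 0.626063 = 12.5213
SPL2 = 60.9 - 12.5213 = 48.38

48.38 dB


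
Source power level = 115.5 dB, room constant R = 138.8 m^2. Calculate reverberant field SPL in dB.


Given values:
  Lw = 115.5 dB, R = 138.8 m^2
Formula: SPL = Lw + 10 * log10(4 / R)
Compute 4 / R = 4 / 138.8 = 0.028818
Compute 10 * log10(0.028818) = -15.4034
SPL = 115.5 + (-15.4034) = 100.1

100.1 dB


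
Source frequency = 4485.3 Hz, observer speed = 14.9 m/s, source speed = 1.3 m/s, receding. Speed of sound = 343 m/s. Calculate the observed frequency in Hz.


Given values:
  f_s = 4485.3 Hz, v_o = 14.9 m/s, v_s = 1.3 m/s
  Direction: receding
Formula: f_o = f_s * (c - v_o) / (c + v_s)
Numerator: c - v_o = 343 - 14.9 = 328.1
Denominator: c + v_s = 343 + 1.3 = 344.3
f_o = 4485.3 * 328.1 / 344.3 = 4274.26

4274.26 Hz


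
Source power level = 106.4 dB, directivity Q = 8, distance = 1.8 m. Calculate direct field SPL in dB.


Given values:
  Lw = 106.4 dB, Q = 8, r = 1.8 m
Formula: SPL = Lw + 10 * log10(Q / (4 * pi * r^2))
Compute 4 * pi * r^2 = 4 * pi * 1.8^2 = 40.715
Compute Q / denom = 8 / 40.715 = 0.19648778
Compute 10 * log10(0.19648778) = -7.0666
SPL = 106.4 + (-7.0666) = 99.33

99.33 dB


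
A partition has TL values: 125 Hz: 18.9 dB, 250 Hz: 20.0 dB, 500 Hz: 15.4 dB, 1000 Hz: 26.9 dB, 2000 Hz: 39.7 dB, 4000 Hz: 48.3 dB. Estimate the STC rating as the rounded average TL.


Given TL values at each frequency:
  125 Hz: 18.9 dB
  250 Hz: 20.0 dB
  500 Hz: 15.4 dB
  1000 Hz: 26.9 dB
  2000 Hz: 39.7 dB
  4000 Hz: 48.3 dB
Formula: STC ~ round(average of TL values)
Sum = 18.9 + 20.0 + 15.4 + 26.9 + 39.7 + 48.3 = 169.2
Average = 169.2 / 6 = 28.2
Rounded: 28

28


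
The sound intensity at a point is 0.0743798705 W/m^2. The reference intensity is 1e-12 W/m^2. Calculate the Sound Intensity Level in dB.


Given values:
  I = 0.0743798705 W/m^2
  I_ref = 1e-12 W/m^2
Formula: SIL = 10 * log10(I / I_ref)
Compute ratio: I / I_ref = 74379870500
Compute log10: log10(74379870500) = 10.871455
Multiply: SIL = 10 * 10.871455 = 108.71

108.71 dB


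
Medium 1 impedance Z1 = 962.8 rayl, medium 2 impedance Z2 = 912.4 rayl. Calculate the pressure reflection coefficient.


Given values:
  Z1 = 962.8 rayl, Z2 = 912.4 rayl
Formula: R = (Z2 - Z1) / (Z2 + Z1)
Numerator: Z2 - Z1 = 912.4 - 962.8 = -50.4
Denominator: Z2 + Z1 = 912.4 + 962.8 = 1875.2
R = -50.4 / 1875.2 = -0.0269

-0.0269


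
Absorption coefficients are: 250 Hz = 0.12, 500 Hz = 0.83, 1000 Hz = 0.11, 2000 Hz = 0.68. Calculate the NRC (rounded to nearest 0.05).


Given values:
  a_250 = 0.12, a_500 = 0.83
  a_1000 = 0.11, a_2000 = 0.68
Formula: NRC = (a250 + a500 + a1000 + a2000) / 4
Sum = 0.12 + 0.83 + 0.11 + 0.68 = 1.74
NRC = 1.74 / 4 = 0.435
Rounded to nearest 0.05: 0.45

0.45


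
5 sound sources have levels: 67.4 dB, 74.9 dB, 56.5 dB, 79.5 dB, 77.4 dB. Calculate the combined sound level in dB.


Formula: L_total = 10 * log10( sum(10^(Li/10)) )
  Source 1: 10^(67.4/10) = 5495408.7386
  Source 2: 10^(74.9/10) = 30902954.3251
  Source 3: 10^(56.5/10) = 446683.5922
  Source 4: 10^(79.5/10) = 89125093.8134
  Source 5: 10^(77.4/10) = 54954087.3858
Sum of linear values = 180924227.8551
L_total = 10 * log10(180924227.8551) = 82.57

82.57 dB


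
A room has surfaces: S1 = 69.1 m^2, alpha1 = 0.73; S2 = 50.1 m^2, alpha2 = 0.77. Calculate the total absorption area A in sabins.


Given surfaces:
  Surface 1: 69.1 * 0.73 = 50.443
  Surface 2: 50.1 * 0.77 = 38.577
Formula: A = sum(Si * alpha_i)
A = 50.443 + 38.577
A = 89.02

89.02 sabins


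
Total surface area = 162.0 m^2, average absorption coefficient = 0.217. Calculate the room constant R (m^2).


Given values:
  S = 162.0 m^2, alpha = 0.217
Formula: R = S * alpha / (1 - alpha)
Numerator: 162.0 * 0.217 = 35.154
Denominator: 1 - 0.217 = 0.783
R = 35.154 / 0.783 = 44.9

44.9 m^2


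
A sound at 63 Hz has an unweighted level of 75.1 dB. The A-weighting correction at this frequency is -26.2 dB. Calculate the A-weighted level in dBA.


Given values:
  SPL = 75.1 dB
  A-weighting at 63 Hz = -26.2 dB
Formula: L_A = SPL + A_weight
L_A = 75.1 + (-26.2)
L_A = 48.9

48.9 dBA


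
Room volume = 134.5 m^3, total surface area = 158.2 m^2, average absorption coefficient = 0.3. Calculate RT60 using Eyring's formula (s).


Given values:
  V = 134.5 m^3, S = 158.2 m^2, alpha = 0.3
Formula: RT60 = 0.161 * V / (-S * ln(1 - alpha))
Compute ln(1 - 0.3) = ln(0.7) = -0.356675
Denominator: -158.2 * -0.356675 = 56.426
Numerator: 0.161 * 134.5 = 21.6545
RT60 = 21.6545 / 56.426 = 0.384

0.384 s


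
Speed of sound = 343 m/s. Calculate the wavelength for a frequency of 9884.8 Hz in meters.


Given values:
  c = 343 m/s, f = 9884.8 Hz
Formula: lambda = c / f
lambda = 343 / 9884.8
lambda = 0.0347

0.0347 m


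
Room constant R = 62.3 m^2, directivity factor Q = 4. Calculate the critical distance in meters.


Given values:
  R = 62.3 m^2, Q = 4
Formula: d_c = 0.141 * sqrt(Q * R)
Compute Q * R = 4 * 62.3 = 249.2
Compute sqrt(249.2) = 15.7861
d_c = 0.141 * 15.7861 = 2.226

2.226 m


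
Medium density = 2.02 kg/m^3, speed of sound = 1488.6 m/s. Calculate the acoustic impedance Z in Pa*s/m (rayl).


Given values:
  rho = 2.02 kg/m^3
  c = 1488.6 m/s
Formula: Z = rho * c
Z = 2.02 * 1488.6
Z = 3006.97

3006.97 rayl


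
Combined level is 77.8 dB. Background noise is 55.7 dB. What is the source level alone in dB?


Given values:
  L_total = 77.8 dB, L_bg = 55.7 dB
Formula: L_source = 10 * log10(10^(L_total/10) - 10^(L_bg/10))
Convert to linear:
  10^(77.8/10) = 60255958.6074
  10^(55.7/10) = 371535.2291
Difference: 60255958.6074 - 371535.2291 = 59884423.3783
L_source = 10 * log10(59884423.3783) = 77.77

77.77 dB


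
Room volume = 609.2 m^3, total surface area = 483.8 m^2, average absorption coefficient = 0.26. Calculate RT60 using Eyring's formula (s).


Given values:
  V = 609.2 m^3, S = 483.8 m^2, alpha = 0.26
Formula: RT60 = 0.161 * V / (-S * ln(1 - alpha))
Compute ln(1 - 0.26) = ln(0.74) = -0.301105
Denominator: -483.8 * -0.301105 = 145.6746
Numerator: 0.161 * 609.2 = 98.0812
RT60 = 98.0812 / 145.6746 = 0.673

0.673 s


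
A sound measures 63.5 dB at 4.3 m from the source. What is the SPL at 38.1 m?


Given values:
  SPL1 = 63.5 dB, r1 = 4.3 m, r2 = 38.1 m
Formula: SPL2 = SPL1 - 20 * log10(r2 / r1)
Compute ratio: r2 / r1 = 38.1 / 4.3 = 8.8605
Compute log10: log10(8.8605) = 0.947458
Compute drop: 20 * 0.947458 = 18.9492
SPL2 = 63.5 - 18.9492 = 44.55

44.55 dB


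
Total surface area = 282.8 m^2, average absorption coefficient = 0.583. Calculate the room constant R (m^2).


Given values:
  S = 282.8 m^2, alpha = 0.583
Formula: R = S * alpha / (1 - alpha)
Numerator: 282.8 * 0.583 = 164.8724
Denominator: 1 - 0.583 = 0.417
R = 164.8724 / 0.417 = 395.38

395.38 m^2


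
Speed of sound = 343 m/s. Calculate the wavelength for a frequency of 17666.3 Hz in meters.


Given values:
  c = 343 m/s, f = 17666.3 Hz
Formula: lambda = c / f
lambda = 343 / 17666.3
lambda = 0.0194

0.0194 m


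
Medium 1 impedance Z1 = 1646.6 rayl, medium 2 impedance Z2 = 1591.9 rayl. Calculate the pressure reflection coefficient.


Given values:
  Z1 = 1646.6 rayl, Z2 = 1591.9 rayl
Formula: R = (Z2 - Z1) / (Z2 + Z1)
Numerator: Z2 - Z1 = 1591.9 - 1646.6 = -54.7
Denominator: Z2 + Z1 = 1591.9 + 1646.6 = 3238.5
R = -54.7 / 3238.5 = -0.0169

-0.0169


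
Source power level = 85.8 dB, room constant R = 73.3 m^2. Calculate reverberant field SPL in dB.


Given values:
  Lw = 85.8 dB, R = 73.3 m^2
Formula: SPL = Lw + 10 * log10(4 / R)
Compute 4 / R = 4 / 73.3 = 0.05457
Compute 10 * log10(0.05457) = -12.6305
SPL = 85.8 + (-12.6305) = 73.17

73.17 dB


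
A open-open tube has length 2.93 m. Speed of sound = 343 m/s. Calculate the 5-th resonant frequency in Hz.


Given values:
  Tube type: open-open, L = 2.93 m, c = 343 m/s, n = 5
Formula: f_n = n * c / (2 * L)
Compute 2 * L = 2 * 2.93 = 5.86
f = 5 * 343 / 5.86
f = 292.66

292.66 Hz


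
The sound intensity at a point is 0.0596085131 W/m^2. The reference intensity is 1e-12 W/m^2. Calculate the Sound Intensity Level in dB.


Given values:
  I = 0.0596085131 W/m^2
  I_ref = 1e-12 W/m^2
Formula: SIL = 10 * log10(I / I_ref)
Compute ratio: I / I_ref = 59608513100
Compute log10: log10(59608513100) = 10.775308
Multiply: SIL = 10 * 10.775308 = 107.75

107.75 dB


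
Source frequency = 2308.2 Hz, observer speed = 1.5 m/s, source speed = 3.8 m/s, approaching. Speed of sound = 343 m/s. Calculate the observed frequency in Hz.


Given values:
  f_s = 2308.2 Hz, v_o = 1.5 m/s, v_s = 3.8 m/s
  Direction: approaching
Formula: f_o = f_s * (c + v_o) / (c - v_s)
Numerator: c + v_o = 343 + 1.5 = 344.5
Denominator: c - v_s = 343 - 3.8 = 339.2
f_o = 2308.2 * 344.5 / 339.2 = 2344.27

2344.27 Hz


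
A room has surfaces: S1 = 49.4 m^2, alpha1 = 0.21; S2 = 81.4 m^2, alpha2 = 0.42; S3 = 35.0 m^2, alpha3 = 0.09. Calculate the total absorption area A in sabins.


Given surfaces:
  Surface 1: 49.4 * 0.21 = 10.374
  Surface 2: 81.4 * 0.42 = 34.188
  Surface 3: 35.0 * 0.09 = 3.15
Formula: A = sum(Si * alpha_i)
A = 10.374 + 34.188 + 3.15
A = 47.71

47.71 sabins


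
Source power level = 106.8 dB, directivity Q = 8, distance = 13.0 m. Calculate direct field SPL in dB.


Given values:
  Lw = 106.8 dB, Q = 8, r = 13.0 m
Formula: SPL = Lw + 10 * log10(Q / (4 * pi * r^2))
Compute 4 * pi * r^2 = 4 * pi * 13.0^2 = 2123.7166
Compute Q / denom = 8 / 2123.7166 = 0.00376698
Compute 10 * log10(0.00376698) = -24.2401
SPL = 106.8 + (-24.2401) = 82.56

82.56 dB


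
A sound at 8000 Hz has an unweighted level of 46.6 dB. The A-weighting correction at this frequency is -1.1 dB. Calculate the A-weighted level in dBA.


Given values:
  SPL = 46.6 dB
  A-weighting at 8000 Hz = -1.1 dB
Formula: L_A = SPL + A_weight
L_A = 46.6 + (-1.1)
L_A = 45.5

45.5 dBA


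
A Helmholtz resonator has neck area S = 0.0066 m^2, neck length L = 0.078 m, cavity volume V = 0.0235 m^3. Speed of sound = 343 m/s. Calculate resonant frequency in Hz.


Given values:
  S = 0.0066 m^2, L = 0.078 m, V = 0.0235 m^3, c = 343 m/s
Formula: f = (c / (2*pi)) * sqrt(S / (V * L))
Compute V * L = 0.0235 * 0.078 = 0.001833
Compute S / (V * L) = 0.0066 / 0.001833 = 3.6007
Compute sqrt(3.6007) = 1.897551
Compute c / (2*pi) = 343 / 6.283185 = 54.590148
f = 54.590148 * 1.897551 = 103.59

103.59 Hz


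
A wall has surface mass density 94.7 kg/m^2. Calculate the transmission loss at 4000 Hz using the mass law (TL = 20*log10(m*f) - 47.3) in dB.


Given values:
  m = 94.7 kg/m^2, f = 4000 Hz
Formula: TL = 20 * log10(m * f) - 47.3
Compute m * f = 94.7 * 4000 = 378800.0
Compute log10(378800.0) = 5.57841
Compute 20 * 5.57841 = 111.5682
TL = 111.5682 - 47.3 = 64.27

64.27 dB


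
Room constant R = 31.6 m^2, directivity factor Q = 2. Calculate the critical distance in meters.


Given values:
  R = 31.6 m^2, Q = 2
Formula: d_c = 0.141 * sqrt(Q * R)
Compute Q * R = 2 * 31.6 = 63.2
Compute sqrt(63.2) = 7.9498
d_c = 0.141 * 7.9498 = 1.121

1.121 m


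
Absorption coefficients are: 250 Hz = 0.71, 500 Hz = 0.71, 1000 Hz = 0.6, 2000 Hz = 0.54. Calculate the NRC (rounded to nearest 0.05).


Given values:
  a_250 = 0.71, a_500 = 0.71
  a_1000 = 0.6, a_2000 = 0.54
Formula: NRC = (a250 + a500 + a1000 + a2000) / 4
Sum = 0.71 + 0.71 + 0.6 + 0.54 = 2.56
NRC = 2.56 / 4 = 0.64
Rounded to nearest 0.05: 0.65

0.65


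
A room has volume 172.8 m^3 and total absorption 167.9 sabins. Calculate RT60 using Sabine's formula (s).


Given values:
  V = 172.8 m^3
  A = 167.9 sabins
Formula: RT60 = 0.161 * V / A
Numerator: 0.161 * 172.8 = 27.8208
RT60 = 27.8208 / 167.9 = 0.166

0.166 s


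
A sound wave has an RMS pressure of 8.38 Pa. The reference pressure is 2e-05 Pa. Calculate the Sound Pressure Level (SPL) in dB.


Given values:
  p = 8.38 Pa
  p_ref = 2e-05 Pa
Formula: SPL = 20 * log10(p / p_ref)
Compute ratio: p / p_ref = 8.38 / 2e-05 = 419000
Compute log10: log10(419000) = 5.622214
Multiply: SPL = 20 * 5.622214 = 112.44

112.44 dB


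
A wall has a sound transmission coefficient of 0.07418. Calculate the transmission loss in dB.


Given values:
  tau = 0.07418
Formula: TL = 10 * log10(1 / tau)
Compute 1 / tau = 1 / 0.07418 = 13.4807
Compute log10(13.4807) = 1.129712
TL = 10 * 1.129712 = 11.3

11.3 dB


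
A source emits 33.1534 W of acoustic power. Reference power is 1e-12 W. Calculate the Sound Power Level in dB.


Given values:
  W = 33.1534 W
  W_ref = 1e-12 W
Formula: SWL = 10 * log10(W / W_ref)
Compute ratio: W / W_ref = 33153400000000
Compute log10: log10(33153400000000) = 13.520528
Multiply: SWL = 10 * 13.520528 = 135.21

135.21 dB


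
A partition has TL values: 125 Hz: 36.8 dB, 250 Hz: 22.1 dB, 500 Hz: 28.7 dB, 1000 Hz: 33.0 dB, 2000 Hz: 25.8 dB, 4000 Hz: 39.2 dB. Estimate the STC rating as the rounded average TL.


Given TL values at each frequency:
  125 Hz: 36.8 dB
  250 Hz: 22.1 dB
  500 Hz: 28.7 dB
  1000 Hz: 33.0 dB
  2000 Hz: 25.8 dB
  4000 Hz: 39.2 dB
Formula: STC ~ round(average of TL values)
Sum = 36.8 + 22.1 + 28.7 + 33.0 + 25.8 + 39.2 = 185.6
Average = 185.6 / 6 = 30.93
Rounded: 31

31


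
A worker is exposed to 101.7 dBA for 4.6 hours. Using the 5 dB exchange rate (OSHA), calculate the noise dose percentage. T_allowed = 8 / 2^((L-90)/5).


Given values:
  L = 101.7 dBA, T = 4.6 hours
Formula: T_allowed = 8 / 2^((L - 90) / 5)
Compute exponent: (101.7 - 90) / 5 = 2.34
Compute 2^(2.34) = 5.063026
T_allowed = 8 / 5.063026 = 1.580083 hours
Dose = (T / T_allowed) * 100
Dose = (4.6 / 1.580083) * 100 = 291.12

291.12 %


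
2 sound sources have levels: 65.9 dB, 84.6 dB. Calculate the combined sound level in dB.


Formula: L_total = 10 * log10( sum(10^(Li/10)) )
  Source 1: 10^(65.9/10) = 3890451.4499
  Source 2: 10^(84.6/10) = 288403150.3127
Sum of linear values = 292293601.7626
L_total = 10 * log10(292293601.7626) = 84.66

84.66 dB


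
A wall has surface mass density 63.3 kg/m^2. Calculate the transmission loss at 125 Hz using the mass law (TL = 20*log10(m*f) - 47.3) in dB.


Given values:
  m = 63.3 kg/m^2, f = 125 Hz
Formula: TL = 20 * log10(m * f) - 47.3
Compute m * f = 63.3 * 125 = 7912.5
Compute log10(7912.5) = 3.898314
Compute 20 * 3.898314 = 77.9663
TL = 77.9663 - 47.3 = 30.67

30.67 dB


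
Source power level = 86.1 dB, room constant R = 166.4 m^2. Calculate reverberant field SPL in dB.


Given values:
  Lw = 86.1 dB, R = 166.4 m^2
Formula: SPL = Lw + 10 * log10(4 / R)
Compute 4 / R = 4 / 166.4 = 0.024038
Compute 10 * log10(0.024038) = -16.191
SPL = 86.1 + (-16.191) = 69.91

69.91 dB


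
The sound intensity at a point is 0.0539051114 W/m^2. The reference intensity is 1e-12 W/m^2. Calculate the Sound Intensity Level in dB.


Given values:
  I = 0.0539051114 W/m^2
  I_ref = 1e-12 W/m^2
Formula: SIL = 10 * log10(I / I_ref)
Compute ratio: I / I_ref = 53905111400
Compute log10: log10(53905111400) = 10.73163
Multiply: SIL = 10 * 10.73163 = 107.32

107.32 dB


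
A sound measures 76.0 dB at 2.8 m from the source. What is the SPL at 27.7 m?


Given values:
  SPL1 = 76.0 dB, r1 = 2.8 m, r2 = 27.7 m
Formula: SPL2 = SPL1 - 20 * log10(r2 / r1)
Compute ratio: r2 / r1 = 27.7 / 2.8 = 9.8929
Compute log10: log10(9.8929) = 0.995324
Compute drop: 20 * 0.995324 = 19.9065
SPL2 = 76.0 - 19.9065 = 56.09

56.09 dB


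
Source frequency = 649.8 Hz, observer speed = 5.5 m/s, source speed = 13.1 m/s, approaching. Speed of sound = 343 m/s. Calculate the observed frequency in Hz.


Given values:
  f_s = 649.8 Hz, v_o = 5.5 m/s, v_s = 13.1 m/s
  Direction: approaching
Formula: f_o = f_s * (c + v_o) / (c - v_s)
Numerator: c + v_o = 343 + 5.5 = 348.5
Denominator: c - v_s = 343 - 13.1 = 329.9
f_o = 649.8 * 348.5 / 329.9 = 686.44

686.44 Hz


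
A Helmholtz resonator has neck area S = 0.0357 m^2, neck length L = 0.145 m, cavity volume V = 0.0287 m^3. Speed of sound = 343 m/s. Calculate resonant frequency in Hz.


Given values:
  S = 0.0357 m^2, L = 0.145 m, V = 0.0287 m^3, c = 343 m/s
Formula: f = (c / (2*pi)) * sqrt(S / (V * L))
Compute V * L = 0.0287 * 0.145 = 0.0041615
Compute S / (V * L) = 0.0357 / 0.0041615 = 8.5786
Compute sqrt(8.5786) = 2.928925
Compute c / (2*pi) = 343 / 6.283185 = 54.590148
f = 54.590148 * 2.928925 = 159.89

159.89 Hz


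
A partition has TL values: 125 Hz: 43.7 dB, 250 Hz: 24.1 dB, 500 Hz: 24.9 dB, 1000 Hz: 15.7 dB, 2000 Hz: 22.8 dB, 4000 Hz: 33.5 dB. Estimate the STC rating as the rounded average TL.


Given TL values at each frequency:
  125 Hz: 43.7 dB
  250 Hz: 24.1 dB
  500 Hz: 24.9 dB
  1000 Hz: 15.7 dB
  2000 Hz: 22.8 dB
  4000 Hz: 33.5 dB
Formula: STC ~ round(average of TL values)
Sum = 43.7 + 24.1 + 24.9 + 15.7 + 22.8 + 33.5 = 164.7
Average = 164.7 / 6 = 27.45
Rounded: 27

27


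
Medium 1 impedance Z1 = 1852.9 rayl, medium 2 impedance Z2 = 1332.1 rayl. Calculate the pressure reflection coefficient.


Given values:
  Z1 = 1852.9 rayl, Z2 = 1332.1 rayl
Formula: R = (Z2 - Z1) / (Z2 + Z1)
Numerator: Z2 - Z1 = 1332.1 - 1852.9 = -520.8
Denominator: Z2 + Z1 = 1332.1 + 1852.9 = 3185.0
R = -520.8 / 3185.0 = -0.1635

-0.1635


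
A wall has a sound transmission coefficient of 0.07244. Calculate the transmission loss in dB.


Given values:
  tau = 0.07244
Formula: TL = 10 * log10(1 / tau)
Compute 1 / tau = 1 / 0.07244 = 13.8045
Compute log10(13.8045) = 1.140021
TL = 10 * 1.140021 = 11.4

11.4 dB


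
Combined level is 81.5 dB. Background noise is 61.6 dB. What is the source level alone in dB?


Given values:
  L_total = 81.5 dB, L_bg = 61.6 dB
Formula: L_source = 10 * log10(10^(L_total/10) - 10^(L_bg/10))
Convert to linear:
  10^(81.5/10) = 141253754.4623
  10^(61.6/10) = 1445439.7707
Difference: 141253754.4623 - 1445439.7707 = 139808314.6916
L_source = 10 * log10(139808314.6916) = 81.46

81.46 dB


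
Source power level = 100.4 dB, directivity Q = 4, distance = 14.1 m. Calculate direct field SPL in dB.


Given values:
  Lw = 100.4 dB, Q = 4, r = 14.1 m
Formula: SPL = Lw + 10 * log10(Q / (4 * pi * r^2))
Compute 4 * pi * r^2 = 4 * pi * 14.1^2 = 2498.3201
Compute Q / denom = 4 / 2498.3201 = 0.00160108
Compute 10 * log10(0.00160108) = -27.9559
SPL = 100.4 + (-27.9559) = 72.44

72.44 dB


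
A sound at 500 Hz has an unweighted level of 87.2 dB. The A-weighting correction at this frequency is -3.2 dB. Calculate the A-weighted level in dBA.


Given values:
  SPL = 87.2 dB
  A-weighting at 500 Hz = -3.2 dB
Formula: L_A = SPL + A_weight
L_A = 87.2 + (-3.2)
L_A = 84.0

84.0 dBA


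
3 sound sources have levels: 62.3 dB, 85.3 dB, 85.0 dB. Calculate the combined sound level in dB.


Formula: L_total = 10 * log10( sum(10^(Li/10)) )
  Source 1: 10^(62.3/10) = 1698243.6525
  Source 2: 10^(85.3/10) = 338844156.1392
  Source 3: 10^(85.0/10) = 316227766.0168
Sum of linear values = 656770165.8085
L_total = 10 * log10(656770165.8085) = 88.17

88.17 dB


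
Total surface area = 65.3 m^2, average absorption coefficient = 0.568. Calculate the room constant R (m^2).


Given values:
  S = 65.3 m^2, alpha = 0.568
Formula: R = S * alpha / (1 - alpha)
Numerator: 65.3 * 0.568 = 37.0904
Denominator: 1 - 0.568 = 0.432
R = 37.0904 / 0.432 = 85.86

85.86 m^2


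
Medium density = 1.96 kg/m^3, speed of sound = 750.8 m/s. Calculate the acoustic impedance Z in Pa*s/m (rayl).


Given values:
  rho = 1.96 kg/m^3
  c = 750.8 m/s
Formula: Z = rho * c
Z = 1.96 * 750.8
Z = 1471.57

1471.57 rayl


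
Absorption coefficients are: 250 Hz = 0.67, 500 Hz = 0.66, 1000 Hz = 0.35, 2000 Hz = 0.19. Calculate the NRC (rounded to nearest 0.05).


Given values:
  a_250 = 0.67, a_500 = 0.66
  a_1000 = 0.35, a_2000 = 0.19
Formula: NRC = (a250 + a500 + a1000 + a2000) / 4
Sum = 0.67 + 0.66 + 0.35 + 0.19 = 1.87
NRC = 1.87 / 4 = 0.4675
Rounded to nearest 0.05: 0.45

0.45


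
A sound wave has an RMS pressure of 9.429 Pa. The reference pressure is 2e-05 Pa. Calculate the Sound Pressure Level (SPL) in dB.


Given values:
  p = 9.429 Pa
  p_ref = 2e-05 Pa
Formula: SPL = 20 * log10(p / p_ref)
Compute ratio: p / p_ref = 9.429 / 2e-05 = 471450
Compute log10: log10(471450) = 5.673436
Multiply: SPL = 20 * 5.673436 = 113.47

113.47 dB


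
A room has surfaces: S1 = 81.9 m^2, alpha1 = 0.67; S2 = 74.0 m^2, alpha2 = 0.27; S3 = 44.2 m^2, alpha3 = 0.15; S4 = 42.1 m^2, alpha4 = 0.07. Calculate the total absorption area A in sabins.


Given surfaces:
  Surface 1: 81.9 * 0.67 = 54.873
  Surface 2: 74.0 * 0.27 = 19.98
  Surface 3: 44.2 * 0.15 = 6.63
  Surface 4: 42.1 * 0.07 = 2.947
Formula: A = sum(Si * alpha_i)
A = 54.873 + 19.98 + 6.63 + 2.947
A = 84.43

84.43 sabins


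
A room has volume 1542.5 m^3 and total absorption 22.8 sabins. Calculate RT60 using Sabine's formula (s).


Given values:
  V = 1542.5 m^3
  A = 22.8 sabins
Formula: RT60 = 0.161 * V / A
Numerator: 0.161 * 1542.5 = 248.3425
RT60 = 248.3425 / 22.8 = 10.892

10.892 s


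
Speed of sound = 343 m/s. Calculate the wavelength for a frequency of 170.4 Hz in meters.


Given values:
  c = 343 m/s, f = 170.4 Hz
Formula: lambda = c / f
lambda = 343 / 170.4
lambda = 2.0129

2.0129 m


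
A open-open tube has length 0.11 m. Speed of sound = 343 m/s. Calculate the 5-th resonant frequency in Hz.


Given values:
  Tube type: open-open, L = 0.11 m, c = 343 m/s, n = 5
Formula: f_n = n * c / (2 * L)
Compute 2 * L = 2 * 0.11 = 0.22
f = 5 * 343 / 0.22
f = 7795.45

7795.45 Hz


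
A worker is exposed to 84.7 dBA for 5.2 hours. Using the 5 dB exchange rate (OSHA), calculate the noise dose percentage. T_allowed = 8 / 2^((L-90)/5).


Given values:
  L = 84.7 dBA, T = 5.2 hours
Formula: T_allowed = 8 / 2^((L - 90) / 5)
Compute exponent: (84.7 - 90) / 5 = -1.06
Compute 2^(-1.06) = 0.479632
T_allowed = 8 / 0.479632 = 16.679454 hours
Dose = (T / T_allowed) * 100
Dose = (5.2 / 16.679454) * 100 = 31.18

31.18 %


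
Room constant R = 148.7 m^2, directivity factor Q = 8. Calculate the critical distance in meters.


Given values:
  R = 148.7 m^2, Q = 8
Formula: d_c = 0.141 * sqrt(Q * R)
Compute Q * R = 8 * 148.7 = 1189.6
Compute sqrt(1189.6) = 34.4906
d_c = 0.141 * 34.4906 = 4.863

4.863 m


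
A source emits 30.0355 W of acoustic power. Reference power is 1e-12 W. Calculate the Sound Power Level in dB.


Given values:
  W = 30.0355 W
  W_ref = 1e-12 W
Formula: SWL = 10 * log10(W / W_ref)
Compute ratio: W / W_ref = 30035500000000
Compute log10: log10(30035500000000) = 13.477635
Multiply: SWL = 10 * 13.477635 = 134.78

134.78 dB


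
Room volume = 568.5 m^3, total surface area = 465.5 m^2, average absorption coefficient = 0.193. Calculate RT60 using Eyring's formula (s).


Given values:
  V = 568.5 m^3, S = 465.5 m^2, alpha = 0.193
Formula: RT60 = 0.161 * V / (-S * ln(1 - alpha))
Compute ln(1 - 0.193) = ln(0.807) = -0.214432
Denominator: -465.5 * -0.214432 = 99.8181
Numerator: 0.161 * 568.5 = 91.5285
RT60 = 91.5285 / 99.8181 = 0.917

0.917 s


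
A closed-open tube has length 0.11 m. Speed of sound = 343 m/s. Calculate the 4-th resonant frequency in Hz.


Given values:
  Tube type: closed-open, L = 0.11 m, c = 343 m/s, n = 4
Formula: f_n = (2n - 1) * c / (4 * L)
Compute 2n - 1 = 2*4 - 1 = 7
Compute 4 * L = 4 * 0.11 = 0.44
f = 7 * 343 / 0.44
f = 5456.82

5456.82 Hz


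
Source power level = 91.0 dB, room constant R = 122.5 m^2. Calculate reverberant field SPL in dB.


Given values:
  Lw = 91.0 dB, R = 122.5 m^2
Formula: SPL = Lw + 10 * log10(4 / R)
Compute 4 / R = 4 / 122.5 = 0.032653
Compute 10 * log10(0.032653) = -14.8608
SPL = 91.0 + (-14.8608) = 76.14

76.14 dB


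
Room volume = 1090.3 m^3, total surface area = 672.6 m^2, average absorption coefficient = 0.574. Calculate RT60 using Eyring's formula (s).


Given values:
  V = 1090.3 m^3, S = 672.6 m^2, alpha = 0.574
Formula: RT60 = 0.161 * V / (-S * ln(1 - alpha))
Compute ln(1 - 0.574) = ln(0.426) = -0.853316
Denominator: -672.6 * -0.853316 = 573.9403
Numerator: 0.161 * 1090.3 = 175.5383
RT60 = 175.5383 / 573.9403 = 0.306

0.306 s


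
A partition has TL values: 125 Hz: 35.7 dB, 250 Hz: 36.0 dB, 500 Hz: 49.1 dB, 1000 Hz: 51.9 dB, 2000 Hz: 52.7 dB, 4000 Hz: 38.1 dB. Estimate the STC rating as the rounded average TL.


Given TL values at each frequency:
  125 Hz: 35.7 dB
  250 Hz: 36.0 dB
  500 Hz: 49.1 dB
  1000 Hz: 51.9 dB
  2000 Hz: 52.7 dB
  4000 Hz: 38.1 dB
Formula: STC ~ round(average of TL values)
Sum = 35.7 + 36.0 + 49.1 + 51.9 + 52.7 + 38.1 = 263.5
Average = 263.5 / 6 = 43.92
Rounded: 44

44


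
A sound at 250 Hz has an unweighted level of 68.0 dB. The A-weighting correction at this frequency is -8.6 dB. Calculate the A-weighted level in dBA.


Given values:
  SPL = 68.0 dB
  A-weighting at 250 Hz = -8.6 dB
Formula: L_A = SPL + A_weight
L_A = 68.0 + (-8.6)
L_A = 59.4

59.4 dBA


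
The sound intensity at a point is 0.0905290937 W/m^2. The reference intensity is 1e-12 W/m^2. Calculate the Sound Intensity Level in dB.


Given values:
  I = 0.0905290937 W/m^2
  I_ref = 1e-12 W/m^2
Formula: SIL = 10 * log10(I / I_ref)
Compute ratio: I / I_ref = 90529093700
Compute log10: log10(90529093700) = 10.956788
Multiply: SIL = 10 * 10.956788 = 109.57

109.57 dB


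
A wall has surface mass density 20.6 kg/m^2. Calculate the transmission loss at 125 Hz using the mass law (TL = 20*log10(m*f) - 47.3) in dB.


Given values:
  m = 20.6 kg/m^2, f = 125 Hz
Formula: TL = 20 * log10(m * f) - 47.3
Compute m * f = 20.6 * 125 = 2575.0
Compute log10(2575.0) = 3.410777
Compute 20 * 3.410777 = 68.2155
TL = 68.2155 - 47.3 = 20.92

20.92 dB


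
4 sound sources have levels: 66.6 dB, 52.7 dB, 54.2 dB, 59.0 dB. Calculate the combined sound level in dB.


Formula: L_total = 10 * log10( sum(10^(Li/10)) )
  Source 1: 10^(66.6/10) = 4570881.8961
  Source 2: 10^(52.7/10) = 186208.7137
  Source 3: 10^(54.2/10) = 263026.7992
  Source 4: 10^(59.0/10) = 794328.2347
Sum of linear values = 5814445.6437
L_total = 10 * log10(5814445.6437) = 67.65

67.65 dB


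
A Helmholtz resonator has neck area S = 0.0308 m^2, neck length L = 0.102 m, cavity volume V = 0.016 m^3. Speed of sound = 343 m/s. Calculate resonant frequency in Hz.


Given values:
  S = 0.0308 m^2, L = 0.102 m, V = 0.016 m^3, c = 343 m/s
Formula: f = (c / (2*pi)) * sqrt(S / (V * L))
Compute V * L = 0.016 * 0.102 = 0.001632
Compute S / (V * L) = 0.0308 / 0.001632 = 18.8725
Compute sqrt(18.8725) = 4.344249
Compute c / (2*pi) = 343 / 6.283185 = 54.590148
f = 54.590148 * 4.344249 = 237.15

237.15 Hz


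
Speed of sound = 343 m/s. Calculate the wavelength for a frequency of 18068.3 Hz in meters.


Given values:
  c = 343 m/s, f = 18068.3 Hz
Formula: lambda = c / f
lambda = 343 / 18068.3
lambda = 0.019

0.019 m


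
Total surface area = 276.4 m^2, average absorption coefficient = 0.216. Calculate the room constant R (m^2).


Given values:
  S = 276.4 m^2, alpha = 0.216
Formula: R = S * alpha / (1 - alpha)
Numerator: 276.4 * 0.216 = 59.7024
Denominator: 1 - 0.216 = 0.784
R = 59.7024 / 0.784 = 76.15

76.15 m^2


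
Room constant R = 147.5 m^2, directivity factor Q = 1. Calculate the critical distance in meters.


Given values:
  R = 147.5 m^2, Q = 1
Formula: d_c = 0.141 * sqrt(Q * R)
Compute Q * R = 1 * 147.5 = 147.5
Compute sqrt(147.5) = 12.145
d_c = 0.141 * 12.145 = 1.712

1.712 m


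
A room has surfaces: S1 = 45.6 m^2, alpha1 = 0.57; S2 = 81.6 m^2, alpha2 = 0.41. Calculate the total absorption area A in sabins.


Given surfaces:
  Surface 1: 45.6 * 0.57 = 25.992
  Surface 2: 81.6 * 0.41 = 33.456
Formula: A = sum(Si * alpha_i)
A = 25.992 + 33.456
A = 59.45

59.45 sabins


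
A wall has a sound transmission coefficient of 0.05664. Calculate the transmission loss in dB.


Given values:
  tau = 0.05664
Formula: TL = 10 * log10(1 / tau)
Compute 1 / tau = 1 / 0.05664 = 17.6554
Compute log10(17.6554) = 1.246878
TL = 10 * 1.246878 = 12.47

12.47 dB


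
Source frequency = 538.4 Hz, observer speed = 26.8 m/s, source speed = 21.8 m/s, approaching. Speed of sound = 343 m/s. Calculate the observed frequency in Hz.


Given values:
  f_s = 538.4 Hz, v_o = 26.8 m/s, v_s = 21.8 m/s
  Direction: approaching
Formula: f_o = f_s * (c + v_o) / (c - v_s)
Numerator: c + v_o = 343 + 26.8 = 369.8
Denominator: c - v_s = 343 - 21.8 = 321.2
f_o = 538.4 * 369.8 / 321.2 = 619.86

619.86 Hz


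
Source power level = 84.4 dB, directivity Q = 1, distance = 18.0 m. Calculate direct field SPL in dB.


Given values:
  Lw = 84.4 dB, Q = 1, r = 18.0 m
Formula: SPL = Lw + 10 * log10(Q / (4 * pi * r^2))
Compute 4 * pi * r^2 = 4 * pi * 18.0^2 = 4071.5041
Compute Q / denom = 1 / 4071.5041 = 0.00024561
Compute 10 * log10(0.00024561) = -36.0975
SPL = 84.4 + (-36.0975) = 48.3

48.3 dB


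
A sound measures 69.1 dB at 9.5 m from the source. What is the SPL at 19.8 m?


Given values:
  SPL1 = 69.1 dB, r1 = 9.5 m, r2 = 19.8 m
Formula: SPL2 = SPL1 - 20 * log10(r2 / r1)
Compute ratio: r2 / r1 = 19.8 / 9.5 = 2.0842
Compute log10: log10(2.0842) = 0.318939
Compute drop: 20 * 0.318939 = 6.3788
SPL2 = 69.1 - 6.3788 = 62.72

62.72 dB


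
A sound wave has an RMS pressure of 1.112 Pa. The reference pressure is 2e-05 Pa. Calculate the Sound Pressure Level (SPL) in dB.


Given values:
  p = 1.112 Pa
  p_ref = 2e-05 Pa
Formula: SPL = 20 * log10(p / p_ref)
Compute ratio: p / p_ref = 1.112 / 2e-05 = 55600
Compute log10: log10(55600) = 4.745075
Multiply: SPL = 20 * 4.745075 = 94.9

94.9 dB


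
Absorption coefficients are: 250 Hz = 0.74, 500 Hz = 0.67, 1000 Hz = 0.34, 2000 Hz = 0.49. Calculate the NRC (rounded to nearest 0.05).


Given values:
  a_250 = 0.74, a_500 = 0.67
  a_1000 = 0.34, a_2000 = 0.49
Formula: NRC = (a250 + a500 + a1000 + a2000) / 4
Sum = 0.74 + 0.67 + 0.34 + 0.49 = 2.24
NRC = 2.24 / 4 = 0.56
Rounded to nearest 0.05: 0.55

0.55


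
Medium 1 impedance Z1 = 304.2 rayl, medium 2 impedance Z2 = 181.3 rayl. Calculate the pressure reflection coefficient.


Given values:
  Z1 = 304.2 rayl, Z2 = 181.3 rayl
Formula: R = (Z2 - Z1) / (Z2 + Z1)
Numerator: Z2 - Z1 = 181.3 - 304.2 = -122.9
Denominator: Z2 + Z1 = 181.3 + 304.2 = 485.5
R = -122.9 / 485.5 = -0.2531

-0.2531


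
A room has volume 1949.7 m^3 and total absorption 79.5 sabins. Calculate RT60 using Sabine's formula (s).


Given values:
  V = 1949.7 m^3
  A = 79.5 sabins
Formula: RT60 = 0.161 * V / A
Numerator: 0.161 * 1949.7 = 313.9017
RT60 = 313.9017 / 79.5 = 3.948

3.948 s


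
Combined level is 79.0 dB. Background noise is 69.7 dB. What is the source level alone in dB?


Given values:
  L_total = 79.0 dB, L_bg = 69.7 dB
Formula: L_source = 10 * log10(10^(L_total/10) - 10^(L_bg/10))
Convert to linear:
  10^(79.0/10) = 79432823.4724
  10^(69.7/10) = 9332543.008
Difference: 79432823.4724 - 9332543.008 = 70100280.4644
L_source = 10 * log10(70100280.4644) = 78.46

78.46 dB


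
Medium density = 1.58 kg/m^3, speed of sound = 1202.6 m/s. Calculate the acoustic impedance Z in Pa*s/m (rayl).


Given values:
  rho = 1.58 kg/m^3
  c = 1202.6 m/s
Formula: Z = rho * c
Z = 1.58 * 1202.6
Z = 1900.11

1900.11 rayl


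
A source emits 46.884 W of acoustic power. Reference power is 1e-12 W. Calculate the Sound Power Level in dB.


Given values:
  W = 46.884 W
  W_ref = 1e-12 W
Formula: SWL = 10 * log10(W / W_ref)
Compute ratio: W / W_ref = 46884000000000
Compute log10: log10(46884000000000) = 13.671025
Multiply: SWL = 10 * 13.671025 = 136.71

136.71 dB


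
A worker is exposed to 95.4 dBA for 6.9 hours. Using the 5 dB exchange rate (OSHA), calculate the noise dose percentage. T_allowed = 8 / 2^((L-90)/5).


Given values:
  L = 95.4 dBA, T = 6.9 hours
Formula: T_allowed = 8 / 2^((L - 90) / 5)
Compute exponent: (95.4 - 90) / 5 = 1.08
Compute 2^(1.08) = 2.114036
T_allowed = 8 / 2.114036 = 3.784231 hours
Dose = (T / T_allowed) * 100
Dose = (6.9 / 3.784231) * 100 = 182.34

182.34 %


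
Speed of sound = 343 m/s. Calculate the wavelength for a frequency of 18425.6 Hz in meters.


Given values:
  c = 343 m/s, f = 18425.6 Hz
Formula: lambda = c / f
lambda = 343 / 18425.6
lambda = 0.0186

0.0186 m


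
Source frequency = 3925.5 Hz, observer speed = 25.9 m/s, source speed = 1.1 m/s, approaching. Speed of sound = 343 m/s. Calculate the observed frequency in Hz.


Given values:
  f_s = 3925.5 Hz, v_o = 25.9 m/s, v_s = 1.1 m/s
  Direction: approaching
Formula: f_o = f_s * (c + v_o) / (c - v_s)
Numerator: c + v_o = 343 + 25.9 = 368.9
Denominator: c - v_s = 343 - 1.1 = 341.9
f_o = 3925.5 * 368.9 / 341.9 = 4235.5

4235.5 Hz


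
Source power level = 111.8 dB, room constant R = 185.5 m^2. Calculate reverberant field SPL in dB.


Given values:
  Lw = 111.8 dB, R = 185.5 m^2
Formula: SPL = Lw + 10 * log10(4 / R)
Compute 4 / R = 4 / 185.5 = 0.021563
Compute 10 * log10(0.021563) = -16.6629
SPL = 111.8 + (-16.6629) = 95.14

95.14 dB


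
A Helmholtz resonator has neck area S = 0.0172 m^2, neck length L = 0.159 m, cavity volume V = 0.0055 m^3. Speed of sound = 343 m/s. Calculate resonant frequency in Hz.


Given values:
  S = 0.0172 m^2, L = 0.159 m, V = 0.0055 m^3, c = 343 m/s
Formula: f = (c / (2*pi)) * sqrt(S / (V * L))
Compute V * L = 0.0055 * 0.159 = 0.0008745
Compute S / (V * L) = 0.0172 / 0.0008745 = 19.6684
Compute sqrt(19.6684) = 4.434907
Compute c / (2*pi) = 343 / 6.283185 = 54.590148
f = 54.590148 * 4.434907 = 242.1

242.1 Hz


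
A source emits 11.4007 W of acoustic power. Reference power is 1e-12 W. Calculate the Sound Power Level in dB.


Given values:
  W = 11.4007 W
  W_ref = 1e-12 W
Formula: SWL = 10 * log10(W / W_ref)
Compute ratio: W / W_ref = 11400700000000
Compute log10: log10(11400700000000) = 13.056932
Multiply: SWL = 10 * 13.056932 = 130.57

130.57 dB


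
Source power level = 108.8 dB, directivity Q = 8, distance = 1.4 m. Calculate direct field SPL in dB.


Given values:
  Lw = 108.8 dB, Q = 8, r = 1.4 m
Formula: SPL = Lw + 10 * log10(Q / (4 * pi * r^2))
Compute 4 * pi * r^2 = 4 * pi * 1.4^2 = 24.6301
Compute Q / denom = 8 / 24.6301 = 0.32480583
Compute 10 * log10(0.32480583) = -4.8838
SPL = 108.8 + (-4.8838) = 103.92

103.92 dB


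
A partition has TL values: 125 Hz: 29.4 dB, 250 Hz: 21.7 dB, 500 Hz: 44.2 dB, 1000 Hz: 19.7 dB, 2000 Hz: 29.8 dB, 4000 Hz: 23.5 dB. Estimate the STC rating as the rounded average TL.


Given TL values at each frequency:
  125 Hz: 29.4 dB
  250 Hz: 21.7 dB
  500 Hz: 44.2 dB
  1000 Hz: 19.7 dB
  2000 Hz: 29.8 dB
  4000 Hz: 23.5 dB
Formula: STC ~ round(average of TL values)
Sum = 29.4 + 21.7 + 44.2 + 19.7 + 29.8 + 23.5 = 168.3
Average = 168.3 / 6 = 28.05
Rounded: 28

28


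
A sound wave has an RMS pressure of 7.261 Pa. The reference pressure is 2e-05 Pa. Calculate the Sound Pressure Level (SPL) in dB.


Given values:
  p = 7.261 Pa
  p_ref = 2e-05 Pa
Formula: SPL = 20 * log10(p / p_ref)
Compute ratio: p / p_ref = 7.261 / 2e-05 = 363050
Compute log10: log10(363050) = 5.559966
Multiply: SPL = 20 * 5.559966 = 111.2

111.2 dB


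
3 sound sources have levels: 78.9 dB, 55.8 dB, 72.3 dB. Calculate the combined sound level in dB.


Formula: L_total = 10 * log10( sum(10^(Li/10)) )
  Source 1: 10^(78.9/10) = 77624711.6629
  Source 2: 10^(55.8/10) = 380189.3963
  Source 3: 10^(72.3/10) = 16982436.5246
Sum of linear values = 94987337.5838
L_total = 10 * log10(94987337.5838) = 79.78

79.78 dB


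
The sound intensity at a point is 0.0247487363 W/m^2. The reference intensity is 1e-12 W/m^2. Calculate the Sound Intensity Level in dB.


Given values:
  I = 0.0247487363 W/m^2
  I_ref = 1e-12 W/m^2
Formula: SIL = 10 * log10(I / I_ref)
Compute ratio: I / I_ref = 24748736300
Compute log10: log10(24748736300) = 10.393553
Multiply: SIL = 10 * 10.393553 = 103.94

103.94 dB


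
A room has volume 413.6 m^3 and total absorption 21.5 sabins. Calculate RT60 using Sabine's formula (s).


Given values:
  V = 413.6 m^3
  A = 21.5 sabins
Formula: RT60 = 0.161 * V / A
Numerator: 0.161 * 413.6 = 66.5896
RT60 = 66.5896 / 21.5 = 3.097

3.097 s


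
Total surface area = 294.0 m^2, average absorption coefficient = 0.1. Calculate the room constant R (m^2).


Given values:
  S = 294.0 m^2, alpha = 0.1
Formula: R = S * alpha / (1 - alpha)
Numerator: 294.0 * 0.1 = 29.4
Denominator: 1 - 0.1 = 0.9
R = 29.4 / 0.9 = 32.67

32.67 m^2


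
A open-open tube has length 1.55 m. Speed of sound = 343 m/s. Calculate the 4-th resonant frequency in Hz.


Given values:
  Tube type: open-open, L = 1.55 m, c = 343 m/s, n = 4
Formula: f_n = n * c / (2 * L)
Compute 2 * L = 2 * 1.55 = 3.1
f = 4 * 343 / 3.1
f = 442.58

442.58 Hz


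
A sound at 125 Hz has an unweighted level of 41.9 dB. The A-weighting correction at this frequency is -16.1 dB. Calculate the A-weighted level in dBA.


Given values:
  SPL = 41.9 dB
  A-weighting at 125 Hz = -16.1 dB
Formula: L_A = SPL + A_weight
L_A = 41.9 + (-16.1)
L_A = 25.8

25.8 dBA
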